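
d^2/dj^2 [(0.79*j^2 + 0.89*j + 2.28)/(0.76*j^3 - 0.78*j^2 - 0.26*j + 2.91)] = (0.912608000000002*j^6 + 3.084384*j^5 + 13.574208*j^4 - 44.971384*j^3 - 7.241292*j^2 - 15.359652*j + 25.38489)/(0.438976*j^9 - 1.351584*j^8 + 0.936624*j^7 + 5.492664*j^6 - 10.670712*j^5 + 1.703052*j^4 + 22.83058*j^3 - 19.225206*j^2 - 6.605118*j + 24.642171)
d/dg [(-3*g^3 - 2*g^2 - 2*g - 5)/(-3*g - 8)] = (18*g^3 + 78*g^2 + 32*g + 1)/(9*g^2 + 48*g + 64)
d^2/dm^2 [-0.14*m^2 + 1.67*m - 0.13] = -0.280000000000000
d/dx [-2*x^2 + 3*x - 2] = 3 - 4*x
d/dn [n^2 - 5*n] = 2*n - 5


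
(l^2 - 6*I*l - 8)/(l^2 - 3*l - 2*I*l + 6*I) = (l - 4*I)/(l - 3)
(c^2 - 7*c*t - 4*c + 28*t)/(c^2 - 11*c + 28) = (c - 7*t)/(c - 7)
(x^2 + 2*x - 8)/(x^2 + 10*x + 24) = (x - 2)/(x + 6)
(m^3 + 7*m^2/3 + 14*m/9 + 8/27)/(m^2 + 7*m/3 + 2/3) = (m^2 + 2*m + 8/9)/(m + 2)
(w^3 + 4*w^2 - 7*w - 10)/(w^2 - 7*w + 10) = (w^2 + 6*w + 5)/(w - 5)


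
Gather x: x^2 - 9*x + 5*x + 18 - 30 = x^2 - 4*x - 12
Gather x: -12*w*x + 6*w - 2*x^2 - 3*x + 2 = 6*w - 2*x^2 + x*(-12*w - 3) + 2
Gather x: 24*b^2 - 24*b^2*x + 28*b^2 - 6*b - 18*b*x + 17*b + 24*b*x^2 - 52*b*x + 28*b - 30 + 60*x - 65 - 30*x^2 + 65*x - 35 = 52*b^2 + 39*b + x^2*(24*b - 30) + x*(-24*b^2 - 70*b + 125) - 130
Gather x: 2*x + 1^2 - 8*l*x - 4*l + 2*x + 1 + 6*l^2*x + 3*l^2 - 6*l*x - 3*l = 3*l^2 - 7*l + x*(6*l^2 - 14*l + 4) + 2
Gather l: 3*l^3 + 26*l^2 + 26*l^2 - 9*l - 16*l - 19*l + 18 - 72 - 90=3*l^3 + 52*l^2 - 44*l - 144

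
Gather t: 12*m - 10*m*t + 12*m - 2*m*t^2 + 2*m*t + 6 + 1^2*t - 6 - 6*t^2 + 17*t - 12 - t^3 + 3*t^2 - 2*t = 24*m - t^3 + t^2*(-2*m - 3) + t*(16 - 8*m) - 12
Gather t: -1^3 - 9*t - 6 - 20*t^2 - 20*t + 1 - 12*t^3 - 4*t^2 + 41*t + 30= -12*t^3 - 24*t^2 + 12*t + 24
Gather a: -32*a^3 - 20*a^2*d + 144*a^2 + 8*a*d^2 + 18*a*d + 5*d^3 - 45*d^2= -32*a^3 + a^2*(144 - 20*d) + a*(8*d^2 + 18*d) + 5*d^3 - 45*d^2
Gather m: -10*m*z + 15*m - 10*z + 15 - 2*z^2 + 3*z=m*(15 - 10*z) - 2*z^2 - 7*z + 15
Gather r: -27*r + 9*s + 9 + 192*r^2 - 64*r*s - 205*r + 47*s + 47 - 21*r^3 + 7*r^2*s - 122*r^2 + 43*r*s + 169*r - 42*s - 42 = -21*r^3 + r^2*(7*s + 70) + r*(-21*s - 63) + 14*s + 14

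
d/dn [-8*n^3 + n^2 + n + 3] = -24*n^2 + 2*n + 1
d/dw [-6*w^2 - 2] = -12*w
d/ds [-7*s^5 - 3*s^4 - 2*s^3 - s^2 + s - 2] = -35*s^4 - 12*s^3 - 6*s^2 - 2*s + 1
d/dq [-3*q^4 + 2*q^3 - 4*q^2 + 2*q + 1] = -12*q^3 + 6*q^2 - 8*q + 2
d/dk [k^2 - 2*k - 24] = 2*k - 2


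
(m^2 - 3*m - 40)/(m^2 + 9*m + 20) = (m - 8)/(m + 4)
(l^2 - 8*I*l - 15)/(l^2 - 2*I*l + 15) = (l - 3*I)/(l + 3*I)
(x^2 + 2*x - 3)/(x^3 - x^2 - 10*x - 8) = (-x^2 - 2*x + 3)/(-x^3 + x^2 + 10*x + 8)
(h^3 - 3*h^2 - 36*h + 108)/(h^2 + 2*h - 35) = (h^3 - 3*h^2 - 36*h + 108)/(h^2 + 2*h - 35)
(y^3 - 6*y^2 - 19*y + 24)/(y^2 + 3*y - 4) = (y^2 - 5*y - 24)/(y + 4)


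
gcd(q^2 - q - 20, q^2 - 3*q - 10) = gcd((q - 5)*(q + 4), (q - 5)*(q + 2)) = q - 5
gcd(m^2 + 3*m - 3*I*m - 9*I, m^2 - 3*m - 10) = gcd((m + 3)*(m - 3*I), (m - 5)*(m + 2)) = 1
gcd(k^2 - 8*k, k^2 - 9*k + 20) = 1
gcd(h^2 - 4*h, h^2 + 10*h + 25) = 1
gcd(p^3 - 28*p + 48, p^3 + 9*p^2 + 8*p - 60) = p^2 + 4*p - 12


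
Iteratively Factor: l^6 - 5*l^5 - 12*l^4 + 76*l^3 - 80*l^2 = (l - 2)*(l^5 - 3*l^4 - 18*l^3 + 40*l^2) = (l - 2)*(l + 4)*(l^4 - 7*l^3 + 10*l^2) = (l - 2)^2*(l + 4)*(l^3 - 5*l^2) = l*(l - 2)^2*(l + 4)*(l^2 - 5*l) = l*(l - 5)*(l - 2)^2*(l + 4)*(l)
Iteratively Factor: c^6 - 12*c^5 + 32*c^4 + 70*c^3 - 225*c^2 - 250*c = (c - 5)*(c^5 - 7*c^4 - 3*c^3 + 55*c^2 + 50*c) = (c - 5)*(c + 1)*(c^4 - 8*c^3 + 5*c^2 + 50*c) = (c - 5)^2*(c + 1)*(c^3 - 3*c^2 - 10*c) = (c - 5)^2*(c + 1)*(c + 2)*(c^2 - 5*c) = c*(c - 5)^2*(c + 1)*(c + 2)*(c - 5)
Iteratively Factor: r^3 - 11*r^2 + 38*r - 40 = (r - 2)*(r^2 - 9*r + 20) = (r - 5)*(r - 2)*(r - 4)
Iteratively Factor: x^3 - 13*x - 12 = (x - 4)*(x^2 + 4*x + 3) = (x - 4)*(x + 3)*(x + 1)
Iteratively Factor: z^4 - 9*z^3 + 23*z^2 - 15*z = (z - 1)*(z^3 - 8*z^2 + 15*z) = (z - 3)*(z - 1)*(z^2 - 5*z) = z*(z - 3)*(z - 1)*(z - 5)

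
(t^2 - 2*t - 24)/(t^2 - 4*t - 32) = (t - 6)/(t - 8)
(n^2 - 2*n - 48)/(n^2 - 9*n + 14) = (n^2 - 2*n - 48)/(n^2 - 9*n + 14)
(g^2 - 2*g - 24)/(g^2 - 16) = (g - 6)/(g - 4)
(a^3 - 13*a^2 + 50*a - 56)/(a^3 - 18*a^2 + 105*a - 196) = (a - 2)/(a - 7)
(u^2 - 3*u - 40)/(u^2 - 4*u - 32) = (u + 5)/(u + 4)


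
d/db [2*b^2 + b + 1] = 4*b + 1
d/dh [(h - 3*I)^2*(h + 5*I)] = (h - 3*I)*(3*h + 7*I)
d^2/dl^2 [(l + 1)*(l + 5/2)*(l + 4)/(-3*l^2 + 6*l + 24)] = (-29*l^3 - 172*l^2 - 352*l - 224)/(l^6 - 6*l^5 - 12*l^4 + 88*l^3 + 96*l^2 - 384*l - 512)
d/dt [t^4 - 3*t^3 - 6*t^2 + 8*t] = 4*t^3 - 9*t^2 - 12*t + 8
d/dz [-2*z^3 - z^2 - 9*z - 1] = -6*z^2 - 2*z - 9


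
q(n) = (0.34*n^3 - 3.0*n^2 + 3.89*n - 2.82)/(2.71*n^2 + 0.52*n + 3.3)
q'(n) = (-5.42*n - 0.52)*(0.34*n^3 - 3.0*n^2 + 3.89*n - 2.82)/(2.71*n^2 + 0.52*n + 3.3)^2 + (1.02*n^2 - 6.0*n + 3.89)/(2.71*n^2 + 0.52*n + 3.3)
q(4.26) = -0.26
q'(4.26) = 0.06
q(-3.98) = -1.98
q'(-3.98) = 0.05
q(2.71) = -0.31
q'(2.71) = -0.01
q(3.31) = -0.30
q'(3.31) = 0.02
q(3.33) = -0.30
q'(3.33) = 0.02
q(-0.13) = -1.03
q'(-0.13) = 1.37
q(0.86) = -0.26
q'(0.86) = 0.14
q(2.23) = -0.30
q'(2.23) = -0.04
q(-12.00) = -2.76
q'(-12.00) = 0.12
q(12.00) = 0.50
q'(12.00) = 0.12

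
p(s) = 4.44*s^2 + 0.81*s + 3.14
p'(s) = 8.88*s + 0.81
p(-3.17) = 45.19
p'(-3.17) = -27.34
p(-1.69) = 14.45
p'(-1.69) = -14.20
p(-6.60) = 191.20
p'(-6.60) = -57.80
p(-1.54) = 12.42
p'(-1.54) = -12.87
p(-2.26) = 23.99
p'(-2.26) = -19.26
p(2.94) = 43.90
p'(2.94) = 26.92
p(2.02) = 22.89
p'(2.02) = 18.75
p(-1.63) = 13.62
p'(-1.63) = -13.66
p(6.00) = 167.84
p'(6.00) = 54.09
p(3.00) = 45.53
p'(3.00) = 27.45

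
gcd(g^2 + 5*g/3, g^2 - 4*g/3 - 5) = g + 5/3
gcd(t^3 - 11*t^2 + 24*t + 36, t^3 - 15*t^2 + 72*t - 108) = t^2 - 12*t + 36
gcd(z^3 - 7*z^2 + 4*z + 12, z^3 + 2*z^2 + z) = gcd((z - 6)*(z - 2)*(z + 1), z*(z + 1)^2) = z + 1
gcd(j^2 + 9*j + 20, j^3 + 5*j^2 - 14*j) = 1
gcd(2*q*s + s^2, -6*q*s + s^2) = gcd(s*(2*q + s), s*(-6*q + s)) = s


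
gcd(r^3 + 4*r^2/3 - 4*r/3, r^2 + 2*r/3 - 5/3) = 1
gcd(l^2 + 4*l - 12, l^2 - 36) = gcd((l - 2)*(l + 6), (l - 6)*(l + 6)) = l + 6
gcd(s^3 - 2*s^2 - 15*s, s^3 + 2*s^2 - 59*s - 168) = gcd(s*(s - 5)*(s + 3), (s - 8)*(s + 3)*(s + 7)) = s + 3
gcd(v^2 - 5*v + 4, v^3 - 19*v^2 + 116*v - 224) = v - 4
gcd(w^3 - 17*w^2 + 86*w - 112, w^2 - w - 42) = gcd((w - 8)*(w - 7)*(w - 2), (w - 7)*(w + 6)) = w - 7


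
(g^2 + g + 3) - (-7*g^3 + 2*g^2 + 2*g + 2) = 7*g^3 - g^2 - g + 1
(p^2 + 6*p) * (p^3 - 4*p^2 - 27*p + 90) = p^5 + 2*p^4 - 51*p^3 - 72*p^2 + 540*p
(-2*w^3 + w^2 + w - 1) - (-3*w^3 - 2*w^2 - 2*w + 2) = w^3 + 3*w^2 + 3*w - 3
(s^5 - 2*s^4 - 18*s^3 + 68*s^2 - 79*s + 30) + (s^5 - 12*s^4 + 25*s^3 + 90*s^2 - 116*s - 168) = 2*s^5 - 14*s^4 + 7*s^3 + 158*s^2 - 195*s - 138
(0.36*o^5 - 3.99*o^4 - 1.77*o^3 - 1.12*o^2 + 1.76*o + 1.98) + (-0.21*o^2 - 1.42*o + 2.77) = 0.36*o^5 - 3.99*o^4 - 1.77*o^3 - 1.33*o^2 + 0.34*o + 4.75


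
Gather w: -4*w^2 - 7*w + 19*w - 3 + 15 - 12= -4*w^2 + 12*w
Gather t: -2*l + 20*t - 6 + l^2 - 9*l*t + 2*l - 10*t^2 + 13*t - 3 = l^2 - 10*t^2 + t*(33 - 9*l) - 9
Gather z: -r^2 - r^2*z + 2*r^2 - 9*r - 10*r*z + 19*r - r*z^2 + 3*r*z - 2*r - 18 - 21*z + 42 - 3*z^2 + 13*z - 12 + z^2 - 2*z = r^2 + 8*r + z^2*(-r - 2) + z*(-r^2 - 7*r - 10) + 12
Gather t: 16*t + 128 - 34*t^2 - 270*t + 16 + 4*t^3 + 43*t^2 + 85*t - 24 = 4*t^3 + 9*t^2 - 169*t + 120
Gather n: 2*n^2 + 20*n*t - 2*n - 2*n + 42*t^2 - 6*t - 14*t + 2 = 2*n^2 + n*(20*t - 4) + 42*t^2 - 20*t + 2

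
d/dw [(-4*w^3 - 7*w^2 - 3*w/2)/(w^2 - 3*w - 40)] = (-8*w^4 + 48*w^3 + 1005*w^2 + 1120*w + 120)/(2*(w^4 - 6*w^3 - 71*w^2 + 240*w + 1600))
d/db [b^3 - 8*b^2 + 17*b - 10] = 3*b^2 - 16*b + 17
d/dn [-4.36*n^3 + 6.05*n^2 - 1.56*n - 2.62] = -13.08*n^2 + 12.1*n - 1.56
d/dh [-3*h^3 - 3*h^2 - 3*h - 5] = -9*h^2 - 6*h - 3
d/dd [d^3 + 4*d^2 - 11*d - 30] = 3*d^2 + 8*d - 11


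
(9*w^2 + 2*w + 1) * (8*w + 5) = 72*w^3 + 61*w^2 + 18*w + 5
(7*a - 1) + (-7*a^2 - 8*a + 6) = -7*a^2 - a + 5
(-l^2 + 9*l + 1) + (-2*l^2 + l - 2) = -3*l^2 + 10*l - 1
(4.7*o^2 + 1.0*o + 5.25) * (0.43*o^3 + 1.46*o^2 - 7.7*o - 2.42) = 2.021*o^5 + 7.292*o^4 - 32.4725*o^3 - 11.409*o^2 - 42.845*o - 12.705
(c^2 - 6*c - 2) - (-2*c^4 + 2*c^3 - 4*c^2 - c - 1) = 2*c^4 - 2*c^3 + 5*c^2 - 5*c - 1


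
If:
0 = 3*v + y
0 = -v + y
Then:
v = 0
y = 0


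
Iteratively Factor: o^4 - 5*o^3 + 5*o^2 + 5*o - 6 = (o - 3)*(o^3 - 2*o^2 - o + 2) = (o - 3)*(o - 2)*(o^2 - 1) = (o - 3)*(o - 2)*(o + 1)*(o - 1)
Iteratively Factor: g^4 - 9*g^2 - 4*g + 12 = (g - 3)*(g^3 + 3*g^2 - 4) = (g - 3)*(g + 2)*(g^2 + g - 2) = (g - 3)*(g + 2)^2*(g - 1)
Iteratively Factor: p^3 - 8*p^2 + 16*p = (p - 4)*(p^2 - 4*p) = (p - 4)^2*(p)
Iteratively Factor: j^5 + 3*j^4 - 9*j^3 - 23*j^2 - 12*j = (j + 1)*(j^4 + 2*j^3 - 11*j^2 - 12*j) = (j + 1)*(j + 4)*(j^3 - 2*j^2 - 3*j) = j*(j + 1)*(j + 4)*(j^2 - 2*j - 3) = j*(j - 3)*(j + 1)*(j + 4)*(j + 1)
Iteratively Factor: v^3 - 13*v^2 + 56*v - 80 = (v - 4)*(v^2 - 9*v + 20) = (v - 5)*(v - 4)*(v - 4)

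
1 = 1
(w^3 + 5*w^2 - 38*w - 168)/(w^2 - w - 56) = (w^2 - 2*w - 24)/(w - 8)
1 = 1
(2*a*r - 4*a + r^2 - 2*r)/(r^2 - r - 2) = (2*a + r)/(r + 1)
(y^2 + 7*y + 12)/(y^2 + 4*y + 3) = (y + 4)/(y + 1)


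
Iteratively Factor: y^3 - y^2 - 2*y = (y - 2)*(y^2 + y) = (y - 2)*(y + 1)*(y)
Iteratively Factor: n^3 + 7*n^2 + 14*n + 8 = (n + 1)*(n^2 + 6*n + 8) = (n + 1)*(n + 4)*(n + 2)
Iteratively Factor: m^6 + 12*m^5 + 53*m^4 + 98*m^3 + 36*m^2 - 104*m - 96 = (m + 4)*(m^5 + 8*m^4 + 21*m^3 + 14*m^2 - 20*m - 24) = (m + 2)*(m + 4)*(m^4 + 6*m^3 + 9*m^2 - 4*m - 12) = (m + 2)^2*(m + 4)*(m^3 + 4*m^2 + m - 6) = (m - 1)*(m + 2)^2*(m + 4)*(m^2 + 5*m + 6) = (m - 1)*(m + 2)^3*(m + 4)*(m + 3)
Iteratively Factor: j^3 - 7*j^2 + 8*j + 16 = (j - 4)*(j^2 - 3*j - 4) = (j - 4)^2*(j + 1)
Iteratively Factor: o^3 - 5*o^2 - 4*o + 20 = (o - 5)*(o^2 - 4) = (o - 5)*(o - 2)*(o + 2)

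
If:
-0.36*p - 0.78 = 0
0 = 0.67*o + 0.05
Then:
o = -0.07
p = -2.17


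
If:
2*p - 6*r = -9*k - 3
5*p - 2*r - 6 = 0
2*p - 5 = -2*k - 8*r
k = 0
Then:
No Solution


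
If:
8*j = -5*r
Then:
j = -5*r/8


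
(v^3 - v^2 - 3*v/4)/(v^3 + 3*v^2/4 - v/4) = (4*v^2 - 4*v - 3)/(4*v^2 + 3*v - 1)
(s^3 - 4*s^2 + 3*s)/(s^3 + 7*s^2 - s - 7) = s*(s - 3)/(s^2 + 8*s + 7)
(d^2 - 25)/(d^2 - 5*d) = (d + 5)/d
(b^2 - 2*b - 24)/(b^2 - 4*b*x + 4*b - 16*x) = (6 - b)/(-b + 4*x)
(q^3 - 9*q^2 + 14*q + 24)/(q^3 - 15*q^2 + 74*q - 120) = (q + 1)/(q - 5)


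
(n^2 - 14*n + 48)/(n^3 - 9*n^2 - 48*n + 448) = (n - 6)/(n^2 - n - 56)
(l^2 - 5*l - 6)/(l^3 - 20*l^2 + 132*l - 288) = (l + 1)/(l^2 - 14*l + 48)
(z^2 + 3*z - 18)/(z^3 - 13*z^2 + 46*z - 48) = (z + 6)/(z^2 - 10*z + 16)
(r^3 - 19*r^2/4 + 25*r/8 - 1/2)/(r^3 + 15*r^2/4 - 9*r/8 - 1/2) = (4*r^2 - 17*r + 4)/(4*r^2 + 17*r + 4)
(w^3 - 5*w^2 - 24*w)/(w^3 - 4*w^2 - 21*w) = (w - 8)/(w - 7)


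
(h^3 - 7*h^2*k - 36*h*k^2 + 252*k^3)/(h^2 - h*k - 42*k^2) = h - 6*k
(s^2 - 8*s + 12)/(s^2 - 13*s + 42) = (s - 2)/(s - 7)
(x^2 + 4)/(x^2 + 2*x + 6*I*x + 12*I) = (x^2 + 4)/(x^2 + x*(2 + 6*I) + 12*I)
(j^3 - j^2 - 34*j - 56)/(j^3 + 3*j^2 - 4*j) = (j^2 - 5*j - 14)/(j*(j - 1))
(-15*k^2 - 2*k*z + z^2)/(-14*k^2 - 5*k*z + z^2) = (15*k^2 + 2*k*z - z^2)/(14*k^2 + 5*k*z - z^2)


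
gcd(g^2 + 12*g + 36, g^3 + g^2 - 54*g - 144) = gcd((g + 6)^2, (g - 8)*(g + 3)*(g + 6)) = g + 6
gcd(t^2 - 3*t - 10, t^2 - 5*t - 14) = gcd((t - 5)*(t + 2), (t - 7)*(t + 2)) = t + 2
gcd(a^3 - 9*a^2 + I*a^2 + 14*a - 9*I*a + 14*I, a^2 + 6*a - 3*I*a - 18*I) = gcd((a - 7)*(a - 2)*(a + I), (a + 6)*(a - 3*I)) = 1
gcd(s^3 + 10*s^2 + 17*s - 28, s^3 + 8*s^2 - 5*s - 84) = s^2 + 11*s + 28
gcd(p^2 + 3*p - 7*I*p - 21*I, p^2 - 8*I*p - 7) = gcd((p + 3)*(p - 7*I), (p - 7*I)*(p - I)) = p - 7*I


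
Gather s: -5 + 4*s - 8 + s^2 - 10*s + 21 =s^2 - 6*s + 8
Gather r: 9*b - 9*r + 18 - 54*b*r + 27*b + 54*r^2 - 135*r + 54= 36*b + 54*r^2 + r*(-54*b - 144) + 72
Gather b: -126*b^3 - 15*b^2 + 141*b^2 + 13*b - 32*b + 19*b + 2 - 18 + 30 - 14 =-126*b^3 + 126*b^2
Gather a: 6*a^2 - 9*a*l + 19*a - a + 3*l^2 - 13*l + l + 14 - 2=6*a^2 + a*(18 - 9*l) + 3*l^2 - 12*l + 12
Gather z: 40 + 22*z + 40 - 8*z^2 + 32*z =-8*z^2 + 54*z + 80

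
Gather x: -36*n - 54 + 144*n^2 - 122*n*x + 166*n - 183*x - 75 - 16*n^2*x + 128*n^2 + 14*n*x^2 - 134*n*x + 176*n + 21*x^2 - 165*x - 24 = 272*n^2 + 306*n + x^2*(14*n + 21) + x*(-16*n^2 - 256*n - 348) - 153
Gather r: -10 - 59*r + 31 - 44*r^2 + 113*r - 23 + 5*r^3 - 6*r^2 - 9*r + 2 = 5*r^3 - 50*r^2 + 45*r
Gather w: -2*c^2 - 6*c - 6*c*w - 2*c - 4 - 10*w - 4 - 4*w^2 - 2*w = -2*c^2 - 8*c - 4*w^2 + w*(-6*c - 12) - 8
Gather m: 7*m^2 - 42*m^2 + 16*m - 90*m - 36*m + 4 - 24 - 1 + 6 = -35*m^2 - 110*m - 15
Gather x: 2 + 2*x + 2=2*x + 4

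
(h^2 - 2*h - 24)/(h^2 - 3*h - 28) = (h - 6)/(h - 7)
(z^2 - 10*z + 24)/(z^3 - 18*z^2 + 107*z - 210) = (z - 4)/(z^2 - 12*z + 35)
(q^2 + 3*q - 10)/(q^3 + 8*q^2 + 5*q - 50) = 1/(q + 5)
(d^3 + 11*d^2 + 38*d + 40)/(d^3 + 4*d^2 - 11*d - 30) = (d + 4)/(d - 3)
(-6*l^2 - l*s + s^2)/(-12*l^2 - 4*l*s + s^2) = (-3*l + s)/(-6*l + s)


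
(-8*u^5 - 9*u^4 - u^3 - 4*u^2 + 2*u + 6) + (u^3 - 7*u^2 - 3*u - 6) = -8*u^5 - 9*u^4 - 11*u^2 - u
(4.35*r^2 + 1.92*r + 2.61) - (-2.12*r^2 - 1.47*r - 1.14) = 6.47*r^2 + 3.39*r + 3.75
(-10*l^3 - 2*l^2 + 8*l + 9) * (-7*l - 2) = 70*l^4 + 34*l^3 - 52*l^2 - 79*l - 18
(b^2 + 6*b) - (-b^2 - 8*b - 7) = 2*b^2 + 14*b + 7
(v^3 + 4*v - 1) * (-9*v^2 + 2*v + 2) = -9*v^5 + 2*v^4 - 34*v^3 + 17*v^2 + 6*v - 2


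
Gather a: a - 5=a - 5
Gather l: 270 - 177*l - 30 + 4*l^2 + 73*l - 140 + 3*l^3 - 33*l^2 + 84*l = 3*l^3 - 29*l^2 - 20*l + 100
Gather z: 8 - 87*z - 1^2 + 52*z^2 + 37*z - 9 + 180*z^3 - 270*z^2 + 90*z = 180*z^3 - 218*z^2 + 40*z - 2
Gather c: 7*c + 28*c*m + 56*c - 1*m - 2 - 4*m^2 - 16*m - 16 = c*(28*m + 63) - 4*m^2 - 17*m - 18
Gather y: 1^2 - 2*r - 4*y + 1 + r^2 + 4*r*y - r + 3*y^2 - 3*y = r^2 - 3*r + 3*y^2 + y*(4*r - 7) + 2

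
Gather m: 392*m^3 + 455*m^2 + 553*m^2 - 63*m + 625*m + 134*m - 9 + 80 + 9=392*m^3 + 1008*m^2 + 696*m + 80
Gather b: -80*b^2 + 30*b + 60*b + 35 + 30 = -80*b^2 + 90*b + 65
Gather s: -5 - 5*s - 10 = -5*s - 15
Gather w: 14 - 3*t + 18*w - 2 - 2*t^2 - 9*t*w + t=-2*t^2 - 2*t + w*(18 - 9*t) + 12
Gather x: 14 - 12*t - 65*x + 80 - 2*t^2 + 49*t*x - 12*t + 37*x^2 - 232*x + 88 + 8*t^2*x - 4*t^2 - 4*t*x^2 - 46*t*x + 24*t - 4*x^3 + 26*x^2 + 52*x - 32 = -6*t^2 - 4*x^3 + x^2*(63 - 4*t) + x*(8*t^2 + 3*t - 245) + 150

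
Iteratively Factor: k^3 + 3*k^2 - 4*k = (k + 4)*(k^2 - k) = k*(k + 4)*(k - 1)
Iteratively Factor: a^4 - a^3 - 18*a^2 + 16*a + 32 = (a - 2)*(a^3 + a^2 - 16*a - 16) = (a - 2)*(a + 4)*(a^2 - 3*a - 4) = (a - 2)*(a + 1)*(a + 4)*(a - 4)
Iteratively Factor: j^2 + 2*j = (j + 2)*(j)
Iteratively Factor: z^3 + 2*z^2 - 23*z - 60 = (z + 4)*(z^2 - 2*z - 15) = (z + 3)*(z + 4)*(z - 5)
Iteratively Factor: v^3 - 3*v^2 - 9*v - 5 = (v + 1)*(v^2 - 4*v - 5) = (v + 1)^2*(v - 5)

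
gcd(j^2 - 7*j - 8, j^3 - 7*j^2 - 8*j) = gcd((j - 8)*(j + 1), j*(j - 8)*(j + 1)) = j^2 - 7*j - 8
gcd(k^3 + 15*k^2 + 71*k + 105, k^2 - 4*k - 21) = k + 3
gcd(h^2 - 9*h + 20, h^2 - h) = 1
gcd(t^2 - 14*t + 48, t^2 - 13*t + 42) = t - 6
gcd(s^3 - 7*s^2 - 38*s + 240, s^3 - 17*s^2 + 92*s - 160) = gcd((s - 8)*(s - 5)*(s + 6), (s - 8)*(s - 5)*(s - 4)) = s^2 - 13*s + 40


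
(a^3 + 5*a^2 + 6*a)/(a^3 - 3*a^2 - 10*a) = (a + 3)/(a - 5)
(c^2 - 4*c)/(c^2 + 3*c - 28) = c/(c + 7)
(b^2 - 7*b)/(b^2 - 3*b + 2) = b*(b - 7)/(b^2 - 3*b + 2)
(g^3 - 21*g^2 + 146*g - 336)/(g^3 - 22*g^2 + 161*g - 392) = (g - 6)/(g - 7)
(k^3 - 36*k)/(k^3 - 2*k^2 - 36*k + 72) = k/(k - 2)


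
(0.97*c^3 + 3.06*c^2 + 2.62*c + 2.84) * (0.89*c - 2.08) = 0.8633*c^4 + 0.7058*c^3 - 4.033*c^2 - 2.922*c - 5.9072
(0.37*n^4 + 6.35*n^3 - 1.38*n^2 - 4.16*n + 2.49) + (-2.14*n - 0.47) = 0.37*n^4 + 6.35*n^3 - 1.38*n^2 - 6.3*n + 2.02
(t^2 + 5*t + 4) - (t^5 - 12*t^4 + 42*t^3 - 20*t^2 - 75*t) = -t^5 + 12*t^4 - 42*t^3 + 21*t^2 + 80*t + 4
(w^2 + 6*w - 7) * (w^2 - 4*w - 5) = w^4 + 2*w^3 - 36*w^2 - 2*w + 35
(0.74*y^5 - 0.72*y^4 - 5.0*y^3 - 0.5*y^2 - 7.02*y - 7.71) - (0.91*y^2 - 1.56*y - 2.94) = 0.74*y^5 - 0.72*y^4 - 5.0*y^3 - 1.41*y^2 - 5.46*y - 4.77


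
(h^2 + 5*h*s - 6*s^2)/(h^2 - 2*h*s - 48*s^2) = (-h + s)/(-h + 8*s)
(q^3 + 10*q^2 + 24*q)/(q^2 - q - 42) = q*(q + 4)/(q - 7)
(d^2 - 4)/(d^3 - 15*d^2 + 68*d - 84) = (d + 2)/(d^2 - 13*d + 42)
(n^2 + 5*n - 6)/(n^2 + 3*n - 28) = (n^2 + 5*n - 6)/(n^2 + 3*n - 28)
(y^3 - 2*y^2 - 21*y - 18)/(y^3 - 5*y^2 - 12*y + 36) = (y + 1)/(y - 2)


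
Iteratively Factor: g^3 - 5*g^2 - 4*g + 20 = (g - 5)*(g^2 - 4) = (g - 5)*(g + 2)*(g - 2)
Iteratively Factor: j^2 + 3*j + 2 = (j + 1)*(j + 2)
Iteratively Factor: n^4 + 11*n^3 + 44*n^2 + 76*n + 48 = (n + 4)*(n^3 + 7*n^2 + 16*n + 12) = (n + 2)*(n + 4)*(n^2 + 5*n + 6) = (n + 2)*(n + 3)*(n + 4)*(n + 2)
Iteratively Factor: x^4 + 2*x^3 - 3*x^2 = (x - 1)*(x^3 + 3*x^2) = (x - 1)*(x + 3)*(x^2) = x*(x - 1)*(x + 3)*(x)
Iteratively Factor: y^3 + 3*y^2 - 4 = (y - 1)*(y^2 + 4*y + 4) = (y - 1)*(y + 2)*(y + 2)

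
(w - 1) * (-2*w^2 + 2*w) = -2*w^3 + 4*w^2 - 2*w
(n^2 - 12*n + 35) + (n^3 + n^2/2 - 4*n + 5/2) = n^3 + 3*n^2/2 - 16*n + 75/2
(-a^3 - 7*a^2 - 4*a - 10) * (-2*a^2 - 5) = 2*a^5 + 14*a^4 + 13*a^3 + 55*a^2 + 20*a + 50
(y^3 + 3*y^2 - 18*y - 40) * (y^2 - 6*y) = y^5 - 3*y^4 - 36*y^3 + 68*y^2 + 240*y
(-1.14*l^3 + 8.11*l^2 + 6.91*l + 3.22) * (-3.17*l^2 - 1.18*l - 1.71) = 3.6138*l^5 - 24.3635*l^4 - 29.5251*l^3 - 32.2293*l^2 - 15.6157*l - 5.5062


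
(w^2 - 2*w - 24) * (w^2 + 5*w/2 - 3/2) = w^4 + w^3/2 - 61*w^2/2 - 57*w + 36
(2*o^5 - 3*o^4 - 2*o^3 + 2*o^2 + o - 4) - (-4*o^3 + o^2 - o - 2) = 2*o^5 - 3*o^4 + 2*o^3 + o^2 + 2*o - 2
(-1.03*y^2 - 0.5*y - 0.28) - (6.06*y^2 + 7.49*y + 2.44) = -7.09*y^2 - 7.99*y - 2.72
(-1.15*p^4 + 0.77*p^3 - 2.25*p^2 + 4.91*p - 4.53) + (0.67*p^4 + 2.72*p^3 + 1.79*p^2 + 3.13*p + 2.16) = -0.48*p^4 + 3.49*p^3 - 0.46*p^2 + 8.04*p - 2.37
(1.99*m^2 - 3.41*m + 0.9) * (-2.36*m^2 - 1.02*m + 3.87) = -4.6964*m^4 + 6.0178*m^3 + 9.0555*m^2 - 14.1147*m + 3.483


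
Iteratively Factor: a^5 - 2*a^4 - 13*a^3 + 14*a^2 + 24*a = (a - 2)*(a^4 - 13*a^2 - 12*a) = (a - 4)*(a - 2)*(a^3 + 4*a^2 + 3*a) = a*(a - 4)*(a - 2)*(a^2 + 4*a + 3) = a*(a - 4)*(a - 2)*(a + 1)*(a + 3)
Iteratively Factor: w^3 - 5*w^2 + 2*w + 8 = (w - 2)*(w^2 - 3*w - 4) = (w - 2)*(w + 1)*(w - 4)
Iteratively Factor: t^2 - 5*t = (t - 5)*(t)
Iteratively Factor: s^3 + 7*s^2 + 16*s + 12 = (s + 2)*(s^2 + 5*s + 6) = (s + 2)^2*(s + 3)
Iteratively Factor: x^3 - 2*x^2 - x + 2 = (x - 2)*(x^2 - 1) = (x - 2)*(x + 1)*(x - 1)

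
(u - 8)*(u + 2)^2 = u^3 - 4*u^2 - 28*u - 32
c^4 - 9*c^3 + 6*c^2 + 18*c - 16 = (c - 8)*(c - 1)*(c - sqrt(2))*(c + sqrt(2))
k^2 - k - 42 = (k - 7)*(k + 6)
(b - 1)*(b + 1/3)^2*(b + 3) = b^4 + 8*b^3/3 - 14*b^2/9 - 16*b/9 - 1/3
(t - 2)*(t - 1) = t^2 - 3*t + 2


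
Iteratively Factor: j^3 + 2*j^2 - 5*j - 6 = (j - 2)*(j^2 + 4*j + 3) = (j - 2)*(j + 3)*(j + 1)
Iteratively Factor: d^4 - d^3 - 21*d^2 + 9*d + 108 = (d + 3)*(d^3 - 4*d^2 - 9*d + 36) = (d - 3)*(d + 3)*(d^2 - d - 12) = (d - 4)*(d - 3)*(d + 3)*(d + 3)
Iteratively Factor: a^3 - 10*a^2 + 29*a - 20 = (a - 1)*(a^2 - 9*a + 20) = (a - 5)*(a - 1)*(a - 4)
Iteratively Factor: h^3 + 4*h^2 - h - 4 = (h - 1)*(h^2 + 5*h + 4) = (h - 1)*(h + 1)*(h + 4)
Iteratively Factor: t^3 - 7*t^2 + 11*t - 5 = (t - 5)*(t^2 - 2*t + 1) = (t - 5)*(t - 1)*(t - 1)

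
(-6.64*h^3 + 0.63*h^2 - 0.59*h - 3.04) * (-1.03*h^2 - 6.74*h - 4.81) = 6.8392*h^5 + 44.1047*h^4 + 28.2999*h^3 + 4.0775*h^2 + 23.3275*h + 14.6224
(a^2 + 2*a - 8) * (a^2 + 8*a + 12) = a^4 + 10*a^3 + 20*a^2 - 40*a - 96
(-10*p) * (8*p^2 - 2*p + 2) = -80*p^3 + 20*p^2 - 20*p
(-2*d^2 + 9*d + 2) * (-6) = 12*d^2 - 54*d - 12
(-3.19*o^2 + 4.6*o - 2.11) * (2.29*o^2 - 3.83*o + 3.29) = -7.3051*o^4 + 22.7517*o^3 - 32.945*o^2 + 23.2153*o - 6.9419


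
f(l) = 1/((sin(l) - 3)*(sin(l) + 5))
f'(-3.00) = 0.01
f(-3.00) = -0.07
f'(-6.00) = -0.01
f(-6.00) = -0.07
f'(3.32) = 0.01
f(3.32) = -0.07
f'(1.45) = -0.00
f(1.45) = -0.08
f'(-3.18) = 0.01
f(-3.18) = -0.07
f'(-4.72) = -0.00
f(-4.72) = -0.08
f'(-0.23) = -0.01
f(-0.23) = -0.06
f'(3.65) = 0.00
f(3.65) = -0.06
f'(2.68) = 0.01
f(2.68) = -0.07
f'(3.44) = 0.01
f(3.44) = -0.06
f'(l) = -cos(l)/((sin(l) - 3)*(sin(l) + 5)^2) - cos(l)/((sin(l) - 3)^2*(sin(l) + 5)) = -2*(sin(l) + 1)*cos(l)/((sin(l) - 3)^2*(sin(l) + 5)^2)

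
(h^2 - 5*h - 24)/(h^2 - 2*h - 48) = (h + 3)/(h + 6)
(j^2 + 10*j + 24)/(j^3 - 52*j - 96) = (j + 4)/(j^2 - 6*j - 16)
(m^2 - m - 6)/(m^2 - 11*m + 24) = (m + 2)/(m - 8)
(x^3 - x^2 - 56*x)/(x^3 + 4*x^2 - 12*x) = (x^2 - x - 56)/(x^2 + 4*x - 12)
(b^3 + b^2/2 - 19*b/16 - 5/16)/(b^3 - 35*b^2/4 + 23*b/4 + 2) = (b + 5/4)/(b - 8)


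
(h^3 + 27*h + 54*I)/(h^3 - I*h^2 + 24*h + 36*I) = (h + 3*I)/(h + 2*I)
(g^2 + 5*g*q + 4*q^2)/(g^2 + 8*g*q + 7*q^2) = (g + 4*q)/(g + 7*q)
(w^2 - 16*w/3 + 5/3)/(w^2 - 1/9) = 3*(w - 5)/(3*w + 1)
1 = 1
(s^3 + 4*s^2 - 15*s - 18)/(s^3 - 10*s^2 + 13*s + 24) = (s + 6)/(s - 8)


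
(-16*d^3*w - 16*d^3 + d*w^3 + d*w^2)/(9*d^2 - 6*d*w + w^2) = d*(-16*d^2*w - 16*d^2 + w^3 + w^2)/(9*d^2 - 6*d*w + w^2)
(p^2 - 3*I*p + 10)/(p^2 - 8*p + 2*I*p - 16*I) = (p - 5*I)/(p - 8)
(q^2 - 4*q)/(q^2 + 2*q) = (q - 4)/(q + 2)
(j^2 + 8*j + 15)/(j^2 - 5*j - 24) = (j + 5)/(j - 8)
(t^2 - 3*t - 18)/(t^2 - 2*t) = (t^2 - 3*t - 18)/(t*(t - 2))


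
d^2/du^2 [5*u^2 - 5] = 10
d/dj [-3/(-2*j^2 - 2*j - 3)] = 6*(-2*j - 1)/(2*j^2 + 2*j + 3)^2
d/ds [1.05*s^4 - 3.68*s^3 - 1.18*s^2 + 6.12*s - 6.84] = 4.2*s^3 - 11.04*s^2 - 2.36*s + 6.12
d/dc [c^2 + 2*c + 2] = 2*c + 2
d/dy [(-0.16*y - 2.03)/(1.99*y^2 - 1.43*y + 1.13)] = (0.3184*y^2 + 8.0794*y - 3.0837)/(3.9601*y^4 - 5.6914*y^3 + 6.5423*y^2 - 3.2318*y + 1.2769)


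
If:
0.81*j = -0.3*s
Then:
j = -0.37037037037037*s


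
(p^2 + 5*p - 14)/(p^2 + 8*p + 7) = (p - 2)/(p + 1)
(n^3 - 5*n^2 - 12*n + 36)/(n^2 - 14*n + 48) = (n^2 + n - 6)/(n - 8)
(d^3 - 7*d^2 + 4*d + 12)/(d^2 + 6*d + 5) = (d^2 - 8*d + 12)/(d + 5)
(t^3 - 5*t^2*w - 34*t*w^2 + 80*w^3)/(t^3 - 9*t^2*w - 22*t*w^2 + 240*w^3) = (t - 2*w)/(t - 6*w)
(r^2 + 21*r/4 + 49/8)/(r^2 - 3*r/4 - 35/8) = (2*r + 7)/(2*r - 5)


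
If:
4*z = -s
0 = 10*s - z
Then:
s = 0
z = 0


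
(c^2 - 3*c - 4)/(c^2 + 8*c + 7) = (c - 4)/(c + 7)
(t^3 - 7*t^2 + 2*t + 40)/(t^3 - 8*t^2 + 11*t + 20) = (t + 2)/(t + 1)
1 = 1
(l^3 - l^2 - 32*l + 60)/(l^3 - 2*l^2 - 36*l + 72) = (l - 5)/(l - 6)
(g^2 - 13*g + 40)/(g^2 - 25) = (g - 8)/(g + 5)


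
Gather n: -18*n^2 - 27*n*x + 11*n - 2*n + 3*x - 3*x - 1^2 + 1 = -18*n^2 + n*(9 - 27*x)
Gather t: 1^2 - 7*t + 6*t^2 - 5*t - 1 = 6*t^2 - 12*t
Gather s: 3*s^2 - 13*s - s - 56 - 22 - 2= 3*s^2 - 14*s - 80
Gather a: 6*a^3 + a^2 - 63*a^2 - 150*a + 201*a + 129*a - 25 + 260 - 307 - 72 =6*a^3 - 62*a^2 + 180*a - 144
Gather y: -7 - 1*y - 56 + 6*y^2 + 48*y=6*y^2 + 47*y - 63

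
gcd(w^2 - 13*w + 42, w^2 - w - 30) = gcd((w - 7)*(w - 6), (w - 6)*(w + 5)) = w - 6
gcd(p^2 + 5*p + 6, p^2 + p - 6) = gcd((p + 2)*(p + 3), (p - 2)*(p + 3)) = p + 3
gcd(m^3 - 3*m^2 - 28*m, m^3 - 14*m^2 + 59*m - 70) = m - 7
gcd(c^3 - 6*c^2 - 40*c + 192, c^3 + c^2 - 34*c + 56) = c - 4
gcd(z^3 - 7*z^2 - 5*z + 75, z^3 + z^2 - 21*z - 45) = z^2 - 2*z - 15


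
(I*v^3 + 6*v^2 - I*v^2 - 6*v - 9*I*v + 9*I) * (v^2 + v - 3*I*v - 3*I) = I*v^5 + 9*v^4 - 28*I*v^3 - 36*v^2 + 27*I*v + 27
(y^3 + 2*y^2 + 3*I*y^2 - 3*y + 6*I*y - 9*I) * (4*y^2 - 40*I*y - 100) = 4*y^5 + 8*y^4 - 28*I*y^4 + 8*y^3 - 56*I*y^3 + 40*y^2 - 216*I*y^2 - 60*y - 600*I*y + 900*I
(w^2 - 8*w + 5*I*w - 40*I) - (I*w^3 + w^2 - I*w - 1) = -I*w^3 - 8*w + 6*I*w + 1 - 40*I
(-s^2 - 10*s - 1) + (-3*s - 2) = -s^2 - 13*s - 3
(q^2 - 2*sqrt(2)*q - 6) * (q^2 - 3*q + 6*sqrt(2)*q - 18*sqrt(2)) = q^4 - 3*q^3 + 4*sqrt(2)*q^3 - 30*q^2 - 12*sqrt(2)*q^2 - 36*sqrt(2)*q + 90*q + 108*sqrt(2)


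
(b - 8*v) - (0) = b - 8*v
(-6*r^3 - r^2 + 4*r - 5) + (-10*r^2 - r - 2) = -6*r^3 - 11*r^2 + 3*r - 7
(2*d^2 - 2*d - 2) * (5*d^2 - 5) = 10*d^4 - 10*d^3 - 20*d^2 + 10*d + 10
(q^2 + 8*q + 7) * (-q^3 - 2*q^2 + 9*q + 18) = -q^5 - 10*q^4 - 14*q^3 + 76*q^2 + 207*q + 126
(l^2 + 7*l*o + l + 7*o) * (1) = l^2 + 7*l*o + l + 7*o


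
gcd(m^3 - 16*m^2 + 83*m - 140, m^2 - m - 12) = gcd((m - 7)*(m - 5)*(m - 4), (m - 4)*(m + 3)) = m - 4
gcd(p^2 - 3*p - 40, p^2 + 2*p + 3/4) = 1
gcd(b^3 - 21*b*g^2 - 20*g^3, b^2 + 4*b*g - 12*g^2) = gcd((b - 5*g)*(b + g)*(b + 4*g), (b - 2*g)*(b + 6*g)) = 1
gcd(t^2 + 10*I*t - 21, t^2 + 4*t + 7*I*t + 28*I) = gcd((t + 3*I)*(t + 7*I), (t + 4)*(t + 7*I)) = t + 7*I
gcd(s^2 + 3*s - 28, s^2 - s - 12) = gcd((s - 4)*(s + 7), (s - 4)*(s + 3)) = s - 4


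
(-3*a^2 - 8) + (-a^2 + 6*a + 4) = -4*a^2 + 6*a - 4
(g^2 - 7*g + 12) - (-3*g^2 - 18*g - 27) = 4*g^2 + 11*g + 39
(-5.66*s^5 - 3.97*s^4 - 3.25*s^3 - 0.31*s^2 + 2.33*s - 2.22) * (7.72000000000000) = -43.6952*s^5 - 30.6484*s^4 - 25.09*s^3 - 2.3932*s^2 + 17.9876*s - 17.1384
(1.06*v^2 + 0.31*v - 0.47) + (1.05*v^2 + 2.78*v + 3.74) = 2.11*v^2 + 3.09*v + 3.27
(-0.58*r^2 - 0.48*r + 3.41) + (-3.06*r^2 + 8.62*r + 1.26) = -3.64*r^2 + 8.14*r + 4.67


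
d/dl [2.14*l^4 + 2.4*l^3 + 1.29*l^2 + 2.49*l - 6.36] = 8.56*l^3 + 7.2*l^2 + 2.58*l + 2.49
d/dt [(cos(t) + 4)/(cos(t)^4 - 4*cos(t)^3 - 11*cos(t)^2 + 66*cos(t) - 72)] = (3*cos(t) - 7)*sin(t)/((cos(t) - 3)^3*(cos(t) - 2)^2)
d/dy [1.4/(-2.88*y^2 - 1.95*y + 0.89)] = (8.064*y + 2.73)/(2.88*y^2 + 1.95*y - 0.89)^2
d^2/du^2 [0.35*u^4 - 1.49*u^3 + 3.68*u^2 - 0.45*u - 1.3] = 4.2*u^2 - 8.94*u + 7.36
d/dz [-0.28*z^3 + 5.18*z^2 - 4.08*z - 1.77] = -0.84*z^2 + 10.36*z - 4.08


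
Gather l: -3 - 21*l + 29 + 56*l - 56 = 35*l - 30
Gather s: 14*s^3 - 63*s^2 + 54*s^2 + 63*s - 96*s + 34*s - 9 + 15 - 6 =14*s^3 - 9*s^2 + s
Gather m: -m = -m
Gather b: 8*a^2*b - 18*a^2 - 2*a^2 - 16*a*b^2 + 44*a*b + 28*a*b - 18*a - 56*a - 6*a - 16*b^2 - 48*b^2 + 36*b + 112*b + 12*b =-20*a^2 - 80*a + b^2*(-16*a - 64) + b*(8*a^2 + 72*a + 160)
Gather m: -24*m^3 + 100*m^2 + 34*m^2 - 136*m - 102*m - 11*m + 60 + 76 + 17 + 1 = -24*m^3 + 134*m^2 - 249*m + 154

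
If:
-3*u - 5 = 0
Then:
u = -5/3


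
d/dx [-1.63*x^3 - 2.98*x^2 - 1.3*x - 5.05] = -4.89*x^2 - 5.96*x - 1.3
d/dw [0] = 0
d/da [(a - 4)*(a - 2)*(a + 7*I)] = 3*a^2 + a*(-12 + 14*I) + 8 - 42*I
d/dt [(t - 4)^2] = 2*t - 8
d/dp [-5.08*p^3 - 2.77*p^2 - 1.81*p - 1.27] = -15.24*p^2 - 5.54*p - 1.81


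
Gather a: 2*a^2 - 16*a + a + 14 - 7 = 2*a^2 - 15*a + 7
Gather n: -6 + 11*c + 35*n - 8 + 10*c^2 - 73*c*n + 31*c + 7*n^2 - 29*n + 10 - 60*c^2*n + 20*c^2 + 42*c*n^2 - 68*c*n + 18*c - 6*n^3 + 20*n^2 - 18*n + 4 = 30*c^2 + 60*c - 6*n^3 + n^2*(42*c + 27) + n*(-60*c^2 - 141*c - 12)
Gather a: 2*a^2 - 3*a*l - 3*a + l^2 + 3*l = 2*a^2 + a*(-3*l - 3) + l^2 + 3*l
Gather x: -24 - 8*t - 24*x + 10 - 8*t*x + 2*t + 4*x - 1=-6*t + x*(-8*t - 20) - 15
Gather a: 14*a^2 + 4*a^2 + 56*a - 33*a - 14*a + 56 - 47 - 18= 18*a^2 + 9*a - 9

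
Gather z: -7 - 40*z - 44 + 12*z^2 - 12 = 12*z^2 - 40*z - 63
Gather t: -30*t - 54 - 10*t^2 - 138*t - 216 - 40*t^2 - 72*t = -50*t^2 - 240*t - 270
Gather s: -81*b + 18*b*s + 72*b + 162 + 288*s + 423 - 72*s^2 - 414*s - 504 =-9*b - 72*s^2 + s*(18*b - 126) + 81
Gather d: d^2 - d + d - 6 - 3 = d^2 - 9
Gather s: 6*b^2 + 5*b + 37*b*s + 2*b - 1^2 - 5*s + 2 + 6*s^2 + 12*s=6*b^2 + 7*b + 6*s^2 + s*(37*b + 7) + 1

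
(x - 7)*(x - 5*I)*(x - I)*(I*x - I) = I*x^4 + 6*x^3 - 8*I*x^3 - 48*x^2 + 2*I*x^2 + 42*x + 40*I*x - 35*I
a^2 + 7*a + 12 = (a + 3)*(a + 4)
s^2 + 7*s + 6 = (s + 1)*(s + 6)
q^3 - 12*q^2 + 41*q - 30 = (q - 6)*(q - 5)*(q - 1)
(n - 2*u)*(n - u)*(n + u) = n^3 - 2*n^2*u - n*u^2 + 2*u^3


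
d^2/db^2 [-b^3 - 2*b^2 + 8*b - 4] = -6*b - 4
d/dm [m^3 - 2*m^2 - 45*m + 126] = 3*m^2 - 4*m - 45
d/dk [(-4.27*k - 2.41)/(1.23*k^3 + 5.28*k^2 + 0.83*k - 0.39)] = (10.5042*k^3 + 31.4385*k^2 + 25.4496*k + 3.6656)/(1.5129*k^6 + 12.9888*k^5 + 29.9202*k^4 + 7.8054*k^3 - 3.4295*k^2 - 0.6474*k + 0.1521)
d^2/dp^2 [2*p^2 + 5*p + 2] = 4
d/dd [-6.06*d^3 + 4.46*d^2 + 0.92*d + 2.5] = -18.18*d^2 + 8.92*d + 0.92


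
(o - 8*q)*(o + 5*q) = o^2 - 3*o*q - 40*q^2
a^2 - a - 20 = (a - 5)*(a + 4)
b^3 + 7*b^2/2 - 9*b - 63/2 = (b - 3)*(b + 3)*(b + 7/2)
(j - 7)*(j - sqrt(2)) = j^2 - 7*j - sqrt(2)*j + 7*sqrt(2)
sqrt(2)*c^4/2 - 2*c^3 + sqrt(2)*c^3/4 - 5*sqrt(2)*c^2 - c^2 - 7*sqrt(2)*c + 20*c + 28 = (c - 7/2)*(c + 2)*(c - 2*sqrt(2))*(sqrt(2)*c/2 + sqrt(2))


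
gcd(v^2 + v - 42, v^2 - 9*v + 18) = v - 6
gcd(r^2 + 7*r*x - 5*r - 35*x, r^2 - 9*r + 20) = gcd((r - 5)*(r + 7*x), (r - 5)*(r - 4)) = r - 5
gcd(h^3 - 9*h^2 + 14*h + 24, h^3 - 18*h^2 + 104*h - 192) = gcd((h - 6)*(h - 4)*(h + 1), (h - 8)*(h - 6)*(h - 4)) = h^2 - 10*h + 24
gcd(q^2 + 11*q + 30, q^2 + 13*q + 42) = q + 6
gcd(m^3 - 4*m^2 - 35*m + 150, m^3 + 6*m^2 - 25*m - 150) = m^2 + m - 30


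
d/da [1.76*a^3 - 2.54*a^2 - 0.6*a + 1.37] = 5.28*a^2 - 5.08*a - 0.6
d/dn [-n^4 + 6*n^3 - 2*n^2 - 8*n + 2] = -4*n^3 + 18*n^2 - 4*n - 8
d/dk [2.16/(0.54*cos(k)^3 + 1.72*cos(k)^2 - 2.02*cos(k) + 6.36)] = (3.4992*cos(k)^2 + 7.4304*cos(k) - 4.3632)*sin(k)/(0.54*cos(k)^3 + 1.72*cos(k)^2 - 2.02*cos(k) + 6.36)^2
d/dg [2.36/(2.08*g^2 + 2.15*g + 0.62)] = (-9.8176*g - 5.074)/(2.08*g^2 + 2.15*g + 0.62)^2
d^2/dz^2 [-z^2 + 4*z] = -2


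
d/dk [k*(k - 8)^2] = (k - 8)*(3*k - 8)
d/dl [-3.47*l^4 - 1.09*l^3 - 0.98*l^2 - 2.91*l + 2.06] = -13.88*l^3 - 3.27*l^2 - 1.96*l - 2.91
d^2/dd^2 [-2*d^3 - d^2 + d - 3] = -12*d - 2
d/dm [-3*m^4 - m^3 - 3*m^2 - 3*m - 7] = -12*m^3 - 3*m^2 - 6*m - 3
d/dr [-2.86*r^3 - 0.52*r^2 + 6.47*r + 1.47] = -8.58*r^2 - 1.04*r + 6.47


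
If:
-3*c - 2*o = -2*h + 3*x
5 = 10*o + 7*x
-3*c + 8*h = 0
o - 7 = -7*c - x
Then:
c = 428/421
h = 321/842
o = 816/421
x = -865/421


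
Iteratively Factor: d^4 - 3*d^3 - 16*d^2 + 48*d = (d - 3)*(d^3 - 16*d) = (d - 4)*(d - 3)*(d^2 + 4*d) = d*(d - 4)*(d - 3)*(d + 4)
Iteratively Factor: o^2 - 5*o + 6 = (o - 3)*(o - 2)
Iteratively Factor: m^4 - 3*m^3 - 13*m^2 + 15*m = (m + 3)*(m^3 - 6*m^2 + 5*m) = (m - 1)*(m + 3)*(m^2 - 5*m) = (m - 5)*(m - 1)*(m + 3)*(m)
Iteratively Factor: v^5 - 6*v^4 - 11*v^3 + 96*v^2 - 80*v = (v - 5)*(v^4 - v^3 - 16*v^2 + 16*v) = (v - 5)*(v - 1)*(v^3 - 16*v) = v*(v - 5)*(v - 1)*(v^2 - 16) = v*(v - 5)*(v - 1)*(v + 4)*(v - 4)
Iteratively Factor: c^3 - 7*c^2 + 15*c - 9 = (c - 3)*(c^2 - 4*c + 3) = (c - 3)^2*(c - 1)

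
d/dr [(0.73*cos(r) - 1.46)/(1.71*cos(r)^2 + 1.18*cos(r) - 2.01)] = (1.2483*cos(r)^2 - 4.9932*cos(r) - 0.2555)*sin(r)/(2.9241*cos(r)^4 + 4.0356*cos(r)^3 - 5.4818*cos(r)^2 - 4.7436*cos(r) + 4.0401)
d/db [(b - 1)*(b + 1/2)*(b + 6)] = 3*b^2 + 11*b - 7/2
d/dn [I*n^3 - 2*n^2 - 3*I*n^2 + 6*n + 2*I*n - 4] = 3*I*n^2 - 4*n - 6*I*n + 6 + 2*I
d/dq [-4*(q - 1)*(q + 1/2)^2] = 3 - 12*q^2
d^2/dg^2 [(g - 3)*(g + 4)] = 2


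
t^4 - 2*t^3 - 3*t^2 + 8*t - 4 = (t - 2)*(t - 1)^2*(t + 2)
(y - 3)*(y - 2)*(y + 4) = y^3 - y^2 - 14*y + 24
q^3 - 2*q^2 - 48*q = q*(q - 8)*(q + 6)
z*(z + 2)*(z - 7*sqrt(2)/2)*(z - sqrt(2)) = z^4 - 9*sqrt(2)*z^3/2 + 2*z^3 - 9*sqrt(2)*z^2 + 7*z^2 + 14*z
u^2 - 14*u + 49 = (u - 7)^2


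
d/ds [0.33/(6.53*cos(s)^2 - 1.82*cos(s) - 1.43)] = (4.3098*cos(s) - 0.6006)*sin(s)/(-6.53*cos(s)^2 + 1.82*cos(s) + 1.43)^2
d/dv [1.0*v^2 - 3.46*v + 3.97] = 2.0*v - 3.46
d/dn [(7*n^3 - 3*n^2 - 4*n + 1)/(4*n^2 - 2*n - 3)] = (28*n^4 - 28*n^3 - 41*n^2 + 10*n + 14)/(16*n^4 - 16*n^3 - 20*n^2 + 12*n + 9)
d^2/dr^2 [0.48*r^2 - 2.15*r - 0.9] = 0.960000000000000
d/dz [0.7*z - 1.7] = 0.700000000000000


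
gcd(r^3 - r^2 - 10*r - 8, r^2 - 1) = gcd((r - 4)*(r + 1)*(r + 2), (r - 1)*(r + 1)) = r + 1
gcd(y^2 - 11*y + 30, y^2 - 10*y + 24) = y - 6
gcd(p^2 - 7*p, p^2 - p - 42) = p - 7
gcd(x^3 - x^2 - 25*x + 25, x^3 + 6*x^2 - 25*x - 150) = x^2 - 25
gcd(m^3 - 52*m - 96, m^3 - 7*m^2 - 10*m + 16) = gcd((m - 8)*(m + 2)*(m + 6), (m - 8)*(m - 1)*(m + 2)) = m^2 - 6*m - 16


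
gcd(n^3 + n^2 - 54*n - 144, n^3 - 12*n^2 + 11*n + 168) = n^2 - 5*n - 24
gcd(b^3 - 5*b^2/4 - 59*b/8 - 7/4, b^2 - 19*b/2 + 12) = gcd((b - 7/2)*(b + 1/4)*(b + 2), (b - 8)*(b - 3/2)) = 1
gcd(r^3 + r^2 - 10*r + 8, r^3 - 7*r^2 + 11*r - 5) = r - 1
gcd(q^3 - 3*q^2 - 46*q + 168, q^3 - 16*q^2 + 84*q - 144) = q^2 - 10*q + 24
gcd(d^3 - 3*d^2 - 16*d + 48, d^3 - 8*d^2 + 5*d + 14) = 1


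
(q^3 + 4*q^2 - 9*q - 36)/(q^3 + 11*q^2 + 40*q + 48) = (q - 3)/(q + 4)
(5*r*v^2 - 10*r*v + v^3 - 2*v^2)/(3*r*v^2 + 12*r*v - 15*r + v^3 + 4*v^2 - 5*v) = v*(5*r*v - 10*r + v^2 - 2*v)/(3*r*v^2 + 12*r*v - 15*r + v^3 + 4*v^2 - 5*v)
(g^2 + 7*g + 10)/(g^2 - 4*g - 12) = (g + 5)/(g - 6)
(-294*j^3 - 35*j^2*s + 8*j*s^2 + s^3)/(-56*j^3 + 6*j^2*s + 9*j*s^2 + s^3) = (-42*j^2 + j*s + s^2)/(-8*j^2 + 2*j*s + s^2)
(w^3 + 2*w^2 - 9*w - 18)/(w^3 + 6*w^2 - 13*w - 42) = (w + 3)/(w + 7)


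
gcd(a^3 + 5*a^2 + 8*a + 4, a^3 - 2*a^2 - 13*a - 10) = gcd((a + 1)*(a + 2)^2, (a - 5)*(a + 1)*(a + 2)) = a^2 + 3*a + 2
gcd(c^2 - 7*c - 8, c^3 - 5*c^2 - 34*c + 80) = c - 8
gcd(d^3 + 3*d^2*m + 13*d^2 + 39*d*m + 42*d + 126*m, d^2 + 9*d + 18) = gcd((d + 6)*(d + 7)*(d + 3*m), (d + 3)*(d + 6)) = d + 6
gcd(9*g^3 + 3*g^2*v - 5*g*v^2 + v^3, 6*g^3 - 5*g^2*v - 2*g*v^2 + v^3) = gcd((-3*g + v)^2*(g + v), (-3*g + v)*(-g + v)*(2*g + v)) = -3*g + v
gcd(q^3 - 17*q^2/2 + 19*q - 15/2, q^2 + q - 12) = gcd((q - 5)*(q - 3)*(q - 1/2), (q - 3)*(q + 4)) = q - 3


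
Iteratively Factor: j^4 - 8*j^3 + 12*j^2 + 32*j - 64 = (j + 2)*(j^3 - 10*j^2 + 32*j - 32) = (j - 4)*(j + 2)*(j^2 - 6*j + 8) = (j - 4)*(j - 2)*(j + 2)*(j - 4)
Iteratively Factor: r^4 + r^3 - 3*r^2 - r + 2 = (r - 1)*(r^3 + 2*r^2 - r - 2) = (r - 1)*(r + 2)*(r^2 - 1) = (r - 1)*(r + 1)*(r + 2)*(r - 1)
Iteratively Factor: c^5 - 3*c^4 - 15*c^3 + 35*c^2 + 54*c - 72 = (c + 3)*(c^4 - 6*c^3 + 3*c^2 + 26*c - 24) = (c + 2)*(c + 3)*(c^3 - 8*c^2 + 19*c - 12) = (c - 4)*(c + 2)*(c + 3)*(c^2 - 4*c + 3) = (c - 4)*(c - 1)*(c + 2)*(c + 3)*(c - 3)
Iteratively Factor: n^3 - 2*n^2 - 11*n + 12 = (n + 3)*(n^2 - 5*n + 4) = (n - 1)*(n + 3)*(n - 4)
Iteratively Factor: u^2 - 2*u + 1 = (u - 1)*(u - 1)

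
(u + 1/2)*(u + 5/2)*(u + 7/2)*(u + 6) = u^4 + 25*u^3/2 + 203*u^2/4 + 599*u/8 + 105/4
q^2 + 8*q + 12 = (q + 2)*(q + 6)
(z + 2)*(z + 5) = z^2 + 7*z + 10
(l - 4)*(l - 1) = l^2 - 5*l + 4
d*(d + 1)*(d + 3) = d^3 + 4*d^2 + 3*d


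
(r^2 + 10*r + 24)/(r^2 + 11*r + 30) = (r + 4)/(r + 5)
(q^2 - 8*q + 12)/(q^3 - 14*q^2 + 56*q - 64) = (q - 6)/(q^2 - 12*q + 32)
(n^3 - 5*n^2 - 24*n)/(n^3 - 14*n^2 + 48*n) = (n + 3)/(n - 6)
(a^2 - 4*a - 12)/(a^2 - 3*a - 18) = (a + 2)/(a + 3)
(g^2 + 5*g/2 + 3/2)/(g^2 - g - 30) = (g^2 + 5*g/2 + 3/2)/(g^2 - g - 30)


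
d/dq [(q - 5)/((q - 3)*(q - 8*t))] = ((5 - q)*(q - 3) + (5 - q)*(q - 8*t) + (q - 3)*(q - 8*t))/((q - 3)^2*(q - 8*t)^2)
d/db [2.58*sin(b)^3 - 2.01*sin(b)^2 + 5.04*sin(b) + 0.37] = (7.74*sin(b)^2 - 4.02*sin(b) + 5.04)*cos(b)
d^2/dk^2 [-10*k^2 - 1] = -20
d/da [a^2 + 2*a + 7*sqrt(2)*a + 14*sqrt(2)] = 2*a + 2 + 7*sqrt(2)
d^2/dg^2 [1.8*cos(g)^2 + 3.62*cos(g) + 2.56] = -3.62*cos(g) - 3.6*cos(2*g)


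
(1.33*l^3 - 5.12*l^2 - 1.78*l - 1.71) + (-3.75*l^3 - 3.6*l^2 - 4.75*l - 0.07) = -2.42*l^3 - 8.72*l^2 - 6.53*l - 1.78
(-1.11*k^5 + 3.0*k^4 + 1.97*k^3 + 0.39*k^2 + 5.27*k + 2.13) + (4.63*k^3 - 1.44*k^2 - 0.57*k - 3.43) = -1.11*k^5 + 3.0*k^4 + 6.6*k^3 - 1.05*k^2 + 4.7*k - 1.3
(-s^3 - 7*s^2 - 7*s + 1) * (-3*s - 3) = 3*s^4 + 24*s^3 + 42*s^2 + 18*s - 3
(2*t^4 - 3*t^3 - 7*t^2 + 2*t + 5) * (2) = 4*t^4 - 6*t^3 - 14*t^2 + 4*t + 10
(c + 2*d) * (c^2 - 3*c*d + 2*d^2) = c^3 - c^2*d - 4*c*d^2 + 4*d^3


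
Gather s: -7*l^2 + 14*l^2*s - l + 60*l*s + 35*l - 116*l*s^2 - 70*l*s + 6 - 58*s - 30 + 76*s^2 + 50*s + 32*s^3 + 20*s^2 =-7*l^2 + 34*l + 32*s^3 + s^2*(96 - 116*l) + s*(14*l^2 - 10*l - 8) - 24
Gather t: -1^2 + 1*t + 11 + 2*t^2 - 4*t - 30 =2*t^2 - 3*t - 20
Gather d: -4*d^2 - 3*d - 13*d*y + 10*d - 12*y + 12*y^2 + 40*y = -4*d^2 + d*(7 - 13*y) + 12*y^2 + 28*y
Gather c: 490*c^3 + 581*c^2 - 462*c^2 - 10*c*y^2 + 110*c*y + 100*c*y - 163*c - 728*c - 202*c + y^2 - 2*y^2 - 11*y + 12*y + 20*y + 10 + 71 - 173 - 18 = 490*c^3 + 119*c^2 + c*(-10*y^2 + 210*y - 1093) - y^2 + 21*y - 110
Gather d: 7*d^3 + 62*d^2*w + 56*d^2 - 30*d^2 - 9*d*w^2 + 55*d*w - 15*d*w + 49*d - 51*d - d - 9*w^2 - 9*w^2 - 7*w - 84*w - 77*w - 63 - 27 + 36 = 7*d^3 + d^2*(62*w + 26) + d*(-9*w^2 + 40*w - 3) - 18*w^2 - 168*w - 54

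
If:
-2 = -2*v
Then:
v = 1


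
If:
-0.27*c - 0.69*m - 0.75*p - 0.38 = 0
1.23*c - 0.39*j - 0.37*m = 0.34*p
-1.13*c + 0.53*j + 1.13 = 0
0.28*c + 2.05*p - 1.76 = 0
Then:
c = -2.04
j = -6.47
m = -0.99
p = 1.14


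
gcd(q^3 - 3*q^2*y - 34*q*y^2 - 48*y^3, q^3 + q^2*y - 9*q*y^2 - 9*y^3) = q + 3*y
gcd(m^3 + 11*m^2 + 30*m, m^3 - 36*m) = m^2 + 6*m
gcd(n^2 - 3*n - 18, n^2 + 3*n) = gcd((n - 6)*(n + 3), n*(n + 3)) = n + 3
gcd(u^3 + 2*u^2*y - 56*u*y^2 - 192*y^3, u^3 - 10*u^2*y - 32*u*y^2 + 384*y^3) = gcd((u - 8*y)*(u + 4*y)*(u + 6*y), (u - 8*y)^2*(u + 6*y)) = -u^2 + 2*u*y + 48*y^2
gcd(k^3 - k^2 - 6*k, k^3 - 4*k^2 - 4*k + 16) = k + 2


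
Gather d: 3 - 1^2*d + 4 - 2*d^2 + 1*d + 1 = 8 - 2*d^2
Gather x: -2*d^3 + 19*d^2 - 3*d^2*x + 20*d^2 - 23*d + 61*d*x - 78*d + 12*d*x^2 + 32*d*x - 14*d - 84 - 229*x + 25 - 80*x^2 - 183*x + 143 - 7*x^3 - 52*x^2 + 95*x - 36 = -2*d^3 + 39*d^2 - 115*d - 7*x^3 + x^2*(12*d - 132) + x*(-3*d^2 + 93*d - 317) + 48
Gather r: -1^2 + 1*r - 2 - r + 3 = 0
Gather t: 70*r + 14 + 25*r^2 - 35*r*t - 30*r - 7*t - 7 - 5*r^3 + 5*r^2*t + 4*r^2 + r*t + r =-5*r^3 + 29*r^2 + 41*r + t*(5*r^2 - 34*r - 7) + 7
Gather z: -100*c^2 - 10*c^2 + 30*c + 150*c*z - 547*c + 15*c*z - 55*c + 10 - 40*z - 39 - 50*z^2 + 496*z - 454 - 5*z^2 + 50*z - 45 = -110*c^2 - 572*c - 55*z^2 + z*(165*c + 506) - 528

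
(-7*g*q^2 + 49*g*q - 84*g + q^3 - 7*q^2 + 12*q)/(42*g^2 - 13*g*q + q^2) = (q^2 - 7*q + 12)/(-6*g + q)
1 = 1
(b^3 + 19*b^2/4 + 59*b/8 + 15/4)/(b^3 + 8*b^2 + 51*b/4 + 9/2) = (4*b^2 + 13*b + 10)/(2*(2*b^2 + 13*b + 6))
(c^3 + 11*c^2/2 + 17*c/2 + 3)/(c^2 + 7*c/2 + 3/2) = c + 2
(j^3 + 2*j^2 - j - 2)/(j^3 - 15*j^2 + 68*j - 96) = (j^3 + 2*j^2 - j - 2)/(j^3 - 15*j^2 + 68*j - 96)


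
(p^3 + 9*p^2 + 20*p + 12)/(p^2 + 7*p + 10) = (p^2 + 7*p + 6)/(p + 5)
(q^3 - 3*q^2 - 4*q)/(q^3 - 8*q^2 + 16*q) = (q + 1)/(q - 4)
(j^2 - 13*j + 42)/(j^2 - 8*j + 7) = (j - 6)/(j - 1)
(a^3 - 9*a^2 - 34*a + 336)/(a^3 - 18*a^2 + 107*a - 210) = (a^2 - 2*a - 48)/(a^2 - 11*a + 30)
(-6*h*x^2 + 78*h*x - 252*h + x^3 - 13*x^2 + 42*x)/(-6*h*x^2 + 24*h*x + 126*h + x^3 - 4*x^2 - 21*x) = (x - 6)/(x + 3)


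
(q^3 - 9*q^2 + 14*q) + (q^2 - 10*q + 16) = q^3 - 8*q^2 + 4*q + 16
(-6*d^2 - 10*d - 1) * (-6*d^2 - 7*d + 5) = 36*d^4 + 102*d^3 + 46*d^2 - 43*d - 5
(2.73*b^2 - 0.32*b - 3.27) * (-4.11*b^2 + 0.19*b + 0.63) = -11.2203*b^4 + 1.8339*b^3 + 15.0988*b^2 - 0.8229*b - 2.0601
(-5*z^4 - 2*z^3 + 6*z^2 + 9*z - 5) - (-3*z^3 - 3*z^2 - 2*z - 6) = -5*z^4 + z^3 + 9*z^2 + 11*z + 1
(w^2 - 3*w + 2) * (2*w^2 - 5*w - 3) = 2*w^4 - 11*w^3 + 16*w^2 - w - 6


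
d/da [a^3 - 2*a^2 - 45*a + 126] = 3*a^2 - 4*a - 45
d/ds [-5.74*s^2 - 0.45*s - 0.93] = -11.48*s - 0.45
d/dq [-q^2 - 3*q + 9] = -2*q - 3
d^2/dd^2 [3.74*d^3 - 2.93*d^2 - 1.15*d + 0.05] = 22.44*d - 5.86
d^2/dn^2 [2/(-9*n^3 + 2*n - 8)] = 4*(27*n*(9*n^3 - 2*n + 8) - (27*n^2 - 2)^2)/(9*n^3 - 2*n + 8)^3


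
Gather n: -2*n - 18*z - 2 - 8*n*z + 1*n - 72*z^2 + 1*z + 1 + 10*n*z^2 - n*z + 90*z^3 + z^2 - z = n*(10*z^2 - 9*z - 1) + 90*z^3 - 71*z^2 - 18*z - 1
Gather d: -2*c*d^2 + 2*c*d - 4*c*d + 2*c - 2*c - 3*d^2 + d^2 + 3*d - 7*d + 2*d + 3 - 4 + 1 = d^2*(-2*c - 2) + d*(-2*c - 2)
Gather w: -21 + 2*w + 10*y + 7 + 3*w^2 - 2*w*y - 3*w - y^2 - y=3*w^2 + w*(-2*y - 1) - y^2 + 9*y - 14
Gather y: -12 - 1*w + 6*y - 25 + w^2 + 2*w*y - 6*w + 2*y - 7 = w^2 - 7*w + y*(2*w + 8) - 44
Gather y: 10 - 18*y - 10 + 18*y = 0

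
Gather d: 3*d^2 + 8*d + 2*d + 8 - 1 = 3*d^2 + 10*d + 7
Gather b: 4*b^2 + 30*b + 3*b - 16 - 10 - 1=4*b^2 + 33*b - 27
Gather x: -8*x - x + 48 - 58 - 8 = -9*x - 18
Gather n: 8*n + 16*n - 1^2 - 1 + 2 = 24*n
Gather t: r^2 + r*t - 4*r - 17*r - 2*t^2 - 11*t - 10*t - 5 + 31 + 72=r^2 - 21*r - 2*t^2 + t*(r - 21) + 98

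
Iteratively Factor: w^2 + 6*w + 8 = (w + 2)*(w + 4)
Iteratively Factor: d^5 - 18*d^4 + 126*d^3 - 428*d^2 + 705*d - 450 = (d - 5)*(d^4 - 13*d^3 + 61*d^2 - 123*d + 90) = (d - 5)*(d - 2)*(d^3 - 11*d^2 + 39*d - 45) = (d - 5)^2*(d - 2)*(d^2 - 6*d + 9) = (d - 5)^2*(d - 3)*(d - 2)*(d - 3)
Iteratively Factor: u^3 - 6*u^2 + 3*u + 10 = (u - 5)*(u^2 - u - 2) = (u - 5)*(u - 2)*(u + 1)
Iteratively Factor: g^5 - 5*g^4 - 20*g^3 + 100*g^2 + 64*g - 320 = (g - 5)*(g^4 - 20*g^2 + 64) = (g - 5)*(g - 2)*(g^3 + 2*g^2 - 16*g - 32) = (g - 5)*(g - 2)*(g + 4)*(g^2 - 2*g - 8) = (g - 5)*(g - 2)*(g + 2)*(g + 4)*(g - 4)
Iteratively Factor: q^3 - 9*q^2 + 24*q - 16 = (q - 4)*(q^2 - 5*q + 4) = (q - 4)^2*(q - 1)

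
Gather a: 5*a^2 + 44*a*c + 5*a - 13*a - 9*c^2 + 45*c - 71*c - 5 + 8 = 5*a^2 + a*(44*c - 8) - 9*c^2 - 26*c + 3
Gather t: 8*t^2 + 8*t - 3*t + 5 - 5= 8*t^2 + 5*t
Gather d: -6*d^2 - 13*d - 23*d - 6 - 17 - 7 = -6*d^2 - 36*d - 30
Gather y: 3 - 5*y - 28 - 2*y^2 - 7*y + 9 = -2*y^2 - 12*y - 16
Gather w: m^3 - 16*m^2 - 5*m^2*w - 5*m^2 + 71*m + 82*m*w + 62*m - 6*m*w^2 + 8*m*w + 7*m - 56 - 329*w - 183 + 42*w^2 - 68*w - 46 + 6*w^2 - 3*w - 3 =m^3 - 21*m^2 + 140*m + w^2*(48 - 6*m) + w*(-5*m^2 + 90*m - 400) - 288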